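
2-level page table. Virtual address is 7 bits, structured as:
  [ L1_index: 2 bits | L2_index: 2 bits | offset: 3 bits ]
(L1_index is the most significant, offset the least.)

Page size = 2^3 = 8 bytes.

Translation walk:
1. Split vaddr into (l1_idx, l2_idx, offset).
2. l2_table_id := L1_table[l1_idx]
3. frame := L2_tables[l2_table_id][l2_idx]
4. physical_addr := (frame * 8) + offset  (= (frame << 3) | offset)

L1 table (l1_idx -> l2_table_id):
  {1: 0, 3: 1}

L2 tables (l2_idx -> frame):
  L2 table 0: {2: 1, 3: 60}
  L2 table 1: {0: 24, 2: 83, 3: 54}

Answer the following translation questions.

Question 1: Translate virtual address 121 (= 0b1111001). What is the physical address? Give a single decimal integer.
Answer: 433

Derivation:
vaddr = 121 = 0b1111001
Split: l1_idx=3, l2_idx=3, offset=1
L1[3] = 1
L2[1][3] = 54
paddr = 54 * 8 + 1 = 433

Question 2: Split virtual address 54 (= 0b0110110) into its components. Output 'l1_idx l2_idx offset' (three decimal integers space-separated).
vaddr = 54 = 0b0110110
  top 2 bits -> l1_idx = 1
  next 2 bits -> l2_idx = 2
  bottom 3 bits -> offset = 6

Answer: 1 2 6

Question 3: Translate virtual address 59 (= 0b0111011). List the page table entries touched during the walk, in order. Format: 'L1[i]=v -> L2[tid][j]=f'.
vaddr = 59 = 0b0111011
Split: l1_idx=1, l2_idx=3, offset=3

Answer: L1[1]=0 -> L2[0][3]=60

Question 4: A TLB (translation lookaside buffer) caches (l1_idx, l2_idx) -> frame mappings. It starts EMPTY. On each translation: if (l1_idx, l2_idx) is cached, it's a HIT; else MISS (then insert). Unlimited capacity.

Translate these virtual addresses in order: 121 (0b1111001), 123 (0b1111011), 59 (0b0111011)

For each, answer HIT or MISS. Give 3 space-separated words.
vaddr=121: (3,3) not in TLB -> MISS, insert
vaddr=123: (3,3) in TLB -> HIT
vaddr=59: (1,3) not in TLB -> MISS, insert

Answer: MISS HIT MISS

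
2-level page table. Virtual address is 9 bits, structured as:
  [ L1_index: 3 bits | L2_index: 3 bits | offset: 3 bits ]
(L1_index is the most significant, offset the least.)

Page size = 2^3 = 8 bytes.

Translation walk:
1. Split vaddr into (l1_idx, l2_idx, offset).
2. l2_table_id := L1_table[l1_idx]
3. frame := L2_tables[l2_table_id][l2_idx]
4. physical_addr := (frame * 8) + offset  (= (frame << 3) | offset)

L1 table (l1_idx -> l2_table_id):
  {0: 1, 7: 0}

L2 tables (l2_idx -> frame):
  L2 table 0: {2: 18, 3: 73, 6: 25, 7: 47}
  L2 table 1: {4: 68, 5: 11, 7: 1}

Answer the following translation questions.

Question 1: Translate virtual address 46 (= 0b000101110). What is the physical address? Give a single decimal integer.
Answer: 94

Derivation:
vaddr = 46 = 0b000101110
Split: l1_idx=0, l2_idx=5, offset=6
L1[0] = 1
L2[1][5] = 11
paddr = 11 * 8 + 6 = 94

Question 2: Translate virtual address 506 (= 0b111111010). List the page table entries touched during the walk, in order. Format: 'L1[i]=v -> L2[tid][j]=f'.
vaddr = 506 = 0b111111010
Split: l1_idx=7, l2_idx=7, offset=2

Answer: L1[7]=0 -> L2[0][7]=47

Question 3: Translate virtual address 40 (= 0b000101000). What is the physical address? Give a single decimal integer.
Answer: 88

Derivation:
vaddr = 40 = 0b000101000
Split: l1_idx=0, l2_idx=5, offset=0
L1[0] = 1
L2[1][5] = 11
paddr = 11 * 8 + 0 = 88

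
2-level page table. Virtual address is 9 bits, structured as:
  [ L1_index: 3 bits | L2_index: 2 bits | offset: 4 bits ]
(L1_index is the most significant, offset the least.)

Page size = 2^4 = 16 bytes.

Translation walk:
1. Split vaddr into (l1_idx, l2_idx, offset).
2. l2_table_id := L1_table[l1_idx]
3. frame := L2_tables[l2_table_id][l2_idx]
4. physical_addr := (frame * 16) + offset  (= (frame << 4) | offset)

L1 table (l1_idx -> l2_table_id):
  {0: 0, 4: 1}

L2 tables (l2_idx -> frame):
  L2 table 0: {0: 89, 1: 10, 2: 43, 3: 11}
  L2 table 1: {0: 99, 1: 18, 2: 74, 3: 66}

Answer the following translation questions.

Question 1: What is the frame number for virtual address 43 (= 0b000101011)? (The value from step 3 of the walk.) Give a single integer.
vaddr = 43: l1_idx=0, l2_idx=2
L1[0] = 0; L2[0][2] = 43

Answer: 43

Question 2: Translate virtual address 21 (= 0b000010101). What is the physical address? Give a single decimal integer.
Answer: 165

Derivation:
vaddr = 21 = 0b000010101
Split: l1_idx=0, l2_idx=1, offset=5
L1[0] = 0
L2[0][1] = 10
paddr = 10 * 16 + 5 = 165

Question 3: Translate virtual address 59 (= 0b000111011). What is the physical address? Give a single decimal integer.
vaddr = 59 = 0b000111011
Split: l1_idx=0, l2_idx=3, offset=11
L1[0] = 0
L2[0][3] = 11
paddr = 11 * 16 + 11 = 187

Answer: 187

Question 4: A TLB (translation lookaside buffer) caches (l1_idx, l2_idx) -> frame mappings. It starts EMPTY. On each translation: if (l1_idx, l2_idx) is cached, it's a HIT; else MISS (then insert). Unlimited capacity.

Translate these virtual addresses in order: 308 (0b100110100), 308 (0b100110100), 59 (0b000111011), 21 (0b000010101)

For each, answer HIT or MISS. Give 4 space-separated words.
Answer: MISS HIT MISS MISS

Derivation:
vaddr=308: (4,3) not in TLB -> MISS, insert
vaddr=308: (4,3) in TLB -> HIT
vaddr=59: (0,3) not in TLB -> MISS, insert
vaddr=21: (0,1) not in TLB -> MISS, insert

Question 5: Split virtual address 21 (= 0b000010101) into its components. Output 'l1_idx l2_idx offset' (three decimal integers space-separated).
vaddr = 21 = 0b000010101
  top 3 bits -> l1_idx = 0
  next 2 bits -> l2_idx = 1
  bottom 4 bits -> offset = 5

Answer: 0 1 5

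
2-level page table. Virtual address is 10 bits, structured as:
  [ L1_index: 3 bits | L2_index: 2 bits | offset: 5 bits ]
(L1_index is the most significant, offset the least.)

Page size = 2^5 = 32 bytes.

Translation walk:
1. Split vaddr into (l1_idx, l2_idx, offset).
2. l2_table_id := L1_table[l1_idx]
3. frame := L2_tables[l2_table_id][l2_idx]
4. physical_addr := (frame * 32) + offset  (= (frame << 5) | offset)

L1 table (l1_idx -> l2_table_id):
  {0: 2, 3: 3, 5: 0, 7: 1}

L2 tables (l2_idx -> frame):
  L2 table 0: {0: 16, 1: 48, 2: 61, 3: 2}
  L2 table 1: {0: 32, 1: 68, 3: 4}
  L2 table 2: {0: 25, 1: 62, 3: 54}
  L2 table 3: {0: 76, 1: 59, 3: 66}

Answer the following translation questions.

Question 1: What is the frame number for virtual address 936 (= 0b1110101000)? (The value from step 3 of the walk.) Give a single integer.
Answer: 68

Derivation:
vaddr = 936: l1_idx=7, l2_idx=1
L1[7] = 1; L2[1][1] = 68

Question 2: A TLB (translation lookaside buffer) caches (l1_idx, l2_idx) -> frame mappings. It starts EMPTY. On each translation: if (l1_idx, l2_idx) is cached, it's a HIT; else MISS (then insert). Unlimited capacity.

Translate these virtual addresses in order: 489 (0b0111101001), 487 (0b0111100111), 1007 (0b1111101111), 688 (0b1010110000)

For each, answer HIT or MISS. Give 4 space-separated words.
vaddr=489: (3,3) not in TLB -> MISS, insert
vaddr=487: (3,3) in TLB -> HIT
vaddr=1007: (7,3) not in TLB -> MISS, insert
vaddr=688: (5,1) not in TLB -> MISS, insert

Answer: MISS HIT MISS MISS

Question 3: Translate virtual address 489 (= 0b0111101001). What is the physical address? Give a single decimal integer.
Answer: 2121

Derivation:
vaddr = 489 = 0b0111101001
Split: l1_idx=3, l2_idx=3, offset=9
L1[3] = 3
L2[3][3] = 66
paddr = 66 * 32 + 9 = 2121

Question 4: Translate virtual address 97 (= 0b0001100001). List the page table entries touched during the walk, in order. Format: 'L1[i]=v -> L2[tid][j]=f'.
vaddr = 97 = 0b0001100001
Split: l1_idx=0, l2_idx=3, offset=1

Answer: L1[0]=2 -> L2[2][3]=54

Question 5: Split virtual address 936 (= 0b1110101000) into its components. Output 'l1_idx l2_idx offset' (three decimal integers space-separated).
vaddr = 936 = 0b1110101000
  top 3 bits -> l1_idx = 7
  next 2 bits -> l2_idx = 1
  bottom 5 bits -> offset = 8

Answer: 7 1 8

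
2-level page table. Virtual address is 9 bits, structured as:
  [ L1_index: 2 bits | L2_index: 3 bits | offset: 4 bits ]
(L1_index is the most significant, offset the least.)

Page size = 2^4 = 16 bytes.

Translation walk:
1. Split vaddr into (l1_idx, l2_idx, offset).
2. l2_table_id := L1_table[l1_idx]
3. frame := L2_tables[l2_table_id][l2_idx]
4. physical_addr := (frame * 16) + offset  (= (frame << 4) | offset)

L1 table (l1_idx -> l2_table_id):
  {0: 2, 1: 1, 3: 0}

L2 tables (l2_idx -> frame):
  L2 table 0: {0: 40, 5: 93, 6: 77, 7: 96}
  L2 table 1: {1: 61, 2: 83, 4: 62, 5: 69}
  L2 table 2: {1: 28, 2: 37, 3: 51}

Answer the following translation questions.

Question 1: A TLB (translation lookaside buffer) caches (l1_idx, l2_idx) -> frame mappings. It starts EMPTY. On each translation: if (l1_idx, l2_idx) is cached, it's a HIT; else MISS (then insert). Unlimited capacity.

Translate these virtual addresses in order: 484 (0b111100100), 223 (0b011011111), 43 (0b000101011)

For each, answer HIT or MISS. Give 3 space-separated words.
vaddr=484: (3,6) not in TLB -> MISS, insert
vaddr=223: (1,5) not in TLB -> MISS, insert
vaddr=43: (0,2) not in TLB -> MISS, insert

Answer: MISS MISS MISS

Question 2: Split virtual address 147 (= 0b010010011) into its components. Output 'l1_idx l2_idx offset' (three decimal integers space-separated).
Answer: 1 1 3

Derivation:
vaddr = 147 = 0b010010011
  top 2 bits -> l1_idx = 1
  next 3 bits -> l2_idx = 1
  bottom 4 bits -> offset = 3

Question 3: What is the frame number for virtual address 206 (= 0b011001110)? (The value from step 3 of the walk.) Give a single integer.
Answer: 62

Derivation:
vaddr = 206: l1_idx=1, l2_idx=4
L1[1] = 1; L2[1][4] = 62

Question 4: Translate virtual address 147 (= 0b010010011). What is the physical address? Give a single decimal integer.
Answer: 979

Derivation:
vaddr = 147 = 0b010010011
Split: l1_idx=1, l2_idx=1, offset=3
L1[1] = 1
L2[1][1] = 61
paddr = 61 * 16 + 3 = 979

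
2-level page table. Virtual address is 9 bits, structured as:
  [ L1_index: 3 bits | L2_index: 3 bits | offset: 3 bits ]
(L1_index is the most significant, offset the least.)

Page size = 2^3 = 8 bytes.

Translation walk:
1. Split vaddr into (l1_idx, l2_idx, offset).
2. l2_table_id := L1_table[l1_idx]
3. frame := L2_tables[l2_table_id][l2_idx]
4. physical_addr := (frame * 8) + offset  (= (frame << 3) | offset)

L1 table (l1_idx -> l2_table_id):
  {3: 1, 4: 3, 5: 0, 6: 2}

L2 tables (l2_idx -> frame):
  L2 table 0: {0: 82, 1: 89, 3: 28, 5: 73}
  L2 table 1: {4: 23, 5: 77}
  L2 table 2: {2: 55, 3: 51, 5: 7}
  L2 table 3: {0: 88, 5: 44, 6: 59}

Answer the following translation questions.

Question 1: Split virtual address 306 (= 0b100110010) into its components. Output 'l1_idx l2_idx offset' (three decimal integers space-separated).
vaddr = 306 = 0b100110010
  top 3 bits -> l1_idx = 4
  next 3 bits -> l2_idx = 6
  bottom 3 bits -> offset = 2

Answer: 4 6 2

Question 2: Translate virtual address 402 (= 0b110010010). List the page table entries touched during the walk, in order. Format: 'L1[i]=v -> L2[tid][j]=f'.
Answer: L1[6]=2 -> L2[2][2]=55

Derivation:
vaddr = 402 = 0b110010010
Split: l1_idx=6, l2_idx=2, offset=2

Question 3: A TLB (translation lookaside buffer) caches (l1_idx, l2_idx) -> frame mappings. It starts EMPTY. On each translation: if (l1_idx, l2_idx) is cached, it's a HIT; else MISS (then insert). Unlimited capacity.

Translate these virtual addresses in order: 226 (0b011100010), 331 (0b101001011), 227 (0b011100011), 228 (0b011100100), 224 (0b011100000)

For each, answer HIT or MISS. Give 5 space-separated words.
vaddr=226: (3,4) not in TLB -> MISS, insert
vaddr=331: (5,1) not in TLB -> MISS, insert
vaddr=227: (3,4) in TLB -> HIT
vaddr=228: (3,4) in TLB -> HIT
vaddr=224: (3,4) in TLB -> HIT

Answer: MISS MISS HIT HIT HIT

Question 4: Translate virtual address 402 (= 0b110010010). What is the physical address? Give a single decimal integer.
vaddr = 402 = 0b110010010
Split: l1_idx=6, l2_idx=2, offset=2
L1[6] = 2
L2[2][2] = 55
paddr = 55 * 8 + 2 = 442

Answer: 442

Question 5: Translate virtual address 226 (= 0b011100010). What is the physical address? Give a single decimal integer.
Answer: 186

Derivation:
vaddr = 226 = 0b011100010
Split: l1_idx=3, l2_idx=4, offset=2
L1[3] = 1
L2[1][4] = 23
paddr = 23 * 8 + 2 = 186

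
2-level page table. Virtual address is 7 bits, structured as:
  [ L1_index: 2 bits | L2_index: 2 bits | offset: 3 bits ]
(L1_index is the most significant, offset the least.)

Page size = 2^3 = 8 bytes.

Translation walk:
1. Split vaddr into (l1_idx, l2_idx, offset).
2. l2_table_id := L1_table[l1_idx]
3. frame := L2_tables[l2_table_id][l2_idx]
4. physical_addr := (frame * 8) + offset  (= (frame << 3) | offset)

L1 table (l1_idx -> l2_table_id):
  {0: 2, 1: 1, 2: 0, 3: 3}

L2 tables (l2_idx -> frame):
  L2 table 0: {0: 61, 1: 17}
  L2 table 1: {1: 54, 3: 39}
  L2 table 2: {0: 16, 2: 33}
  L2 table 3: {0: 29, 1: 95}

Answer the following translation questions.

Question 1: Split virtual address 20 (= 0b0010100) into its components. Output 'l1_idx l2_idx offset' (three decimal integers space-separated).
vaddr = 20 = 0b0010100
  top 2 bits -> l1_idx = 0
  next 2 bits -> l2_idx = 2
  bottom 3 bits -> offset = 4

Answer: 0 2 4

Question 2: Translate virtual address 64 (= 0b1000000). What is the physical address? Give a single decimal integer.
vaddr = 64 = 0b1000000
Split: l1_idx=2, l2_idx=0, offset=0
L1[2] = 0
L2[0][0] = 61
paddr = 61 * 8 + 0 = 488

Answer: 488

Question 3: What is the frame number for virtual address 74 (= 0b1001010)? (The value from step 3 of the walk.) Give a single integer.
vaddr = 74: l1_idx=2, l2_idx=1
L1[2] = 0; L2[0][1] = 17

Answer: 17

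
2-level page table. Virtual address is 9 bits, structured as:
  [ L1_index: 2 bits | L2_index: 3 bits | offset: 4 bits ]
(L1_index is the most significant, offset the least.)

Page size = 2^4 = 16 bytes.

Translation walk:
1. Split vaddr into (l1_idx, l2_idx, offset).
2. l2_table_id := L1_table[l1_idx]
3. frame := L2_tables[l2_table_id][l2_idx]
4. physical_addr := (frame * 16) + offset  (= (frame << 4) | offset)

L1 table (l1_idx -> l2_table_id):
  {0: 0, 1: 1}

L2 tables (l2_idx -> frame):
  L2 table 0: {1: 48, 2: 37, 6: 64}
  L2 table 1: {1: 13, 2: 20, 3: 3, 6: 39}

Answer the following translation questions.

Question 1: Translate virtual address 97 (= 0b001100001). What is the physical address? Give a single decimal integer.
vaddr = 97 = 0b001100001
Split: l1_idx=0, l2_idx=6, offset=1
L1[0] = 0
L2[0][6] = 64
paddr = 64 * 16 + 1 = 1025

Answer: 1025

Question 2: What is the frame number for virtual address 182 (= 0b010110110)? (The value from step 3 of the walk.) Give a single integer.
Answer: 3

Derivation:
vaddr = 182: l1_idx=1, l2_idx=3
L1[1] = 1; L2[1][3] = 3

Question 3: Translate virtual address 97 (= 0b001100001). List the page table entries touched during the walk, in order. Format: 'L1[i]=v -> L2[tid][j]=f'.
Answer: L1[0]=0 -> L2[0][6]=64

Derivation:
vaddr = 97 = 0b001100001
Split: l1_idx=0, l2_idx=6, offset=1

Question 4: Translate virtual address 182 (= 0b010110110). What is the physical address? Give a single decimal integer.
vaddr = 182 = 0b010110110
Split: l1_idx=1, l2_idx=3, offset=6
L1[1] = 1
L2[1][3] = 3
paddr = 3 * 16 + 6 = 54

Answer: 54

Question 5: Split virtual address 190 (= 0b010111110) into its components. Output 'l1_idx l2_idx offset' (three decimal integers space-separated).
Answer: 1 3 14

Derivation:
vaddr = 190 = 0b010111110
  top 2 bits -> l1_idx = 1
  next 3 bits -> l2_idx = 3
  bottom 4 bits -> offset = 14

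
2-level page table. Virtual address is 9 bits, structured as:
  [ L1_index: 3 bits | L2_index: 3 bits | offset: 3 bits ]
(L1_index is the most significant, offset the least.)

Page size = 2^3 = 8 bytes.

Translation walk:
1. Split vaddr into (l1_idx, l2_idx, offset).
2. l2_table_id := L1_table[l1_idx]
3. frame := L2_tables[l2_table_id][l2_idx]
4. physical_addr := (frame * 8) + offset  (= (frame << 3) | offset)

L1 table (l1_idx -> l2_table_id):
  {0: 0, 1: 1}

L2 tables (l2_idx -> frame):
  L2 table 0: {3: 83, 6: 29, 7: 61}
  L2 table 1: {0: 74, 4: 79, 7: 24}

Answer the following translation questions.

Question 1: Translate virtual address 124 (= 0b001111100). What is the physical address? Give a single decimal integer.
vaddr = 124 = 0b001111100
Split: l1_idx=1, l2_idx=7, offset=4
L1[1] = 1
L2[1][7] = 24
paddr = 24 * 8 + 4 = 196

Answer: 196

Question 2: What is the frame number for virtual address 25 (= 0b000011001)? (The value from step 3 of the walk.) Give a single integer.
vaddr = 25: l1_idx=0, l2_idx=3
L1[0] = 0; L2[0][3] = 83

Answer: 83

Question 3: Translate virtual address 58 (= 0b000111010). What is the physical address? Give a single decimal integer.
Answer: 490

Derivation:
vaddr = 58 = 0b000111010
Split: l1_idx=0, l2_idx=7, offset=2
L1[0] = 0
L2[0][7] = 61
paddr = 61 * 8 + 2 = 490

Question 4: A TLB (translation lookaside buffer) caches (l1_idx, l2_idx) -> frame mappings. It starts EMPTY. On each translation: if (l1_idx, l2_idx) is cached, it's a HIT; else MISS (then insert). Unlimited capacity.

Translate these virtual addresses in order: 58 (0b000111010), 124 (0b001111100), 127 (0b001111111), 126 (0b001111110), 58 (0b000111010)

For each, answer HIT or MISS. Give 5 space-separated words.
vaddr=58: (0,7) not in TLB -> MISS, insert
vaddr=124: (1,7) not in TLB -> MISS, insert
vaddr=127: (1,7) in TLB -> HIT
vaddr=126: (1,7) in TLB -> HIT
vaddr=58: (0,7) in TLB -> HIT

Answer: MISS MISS HIT HIT HIT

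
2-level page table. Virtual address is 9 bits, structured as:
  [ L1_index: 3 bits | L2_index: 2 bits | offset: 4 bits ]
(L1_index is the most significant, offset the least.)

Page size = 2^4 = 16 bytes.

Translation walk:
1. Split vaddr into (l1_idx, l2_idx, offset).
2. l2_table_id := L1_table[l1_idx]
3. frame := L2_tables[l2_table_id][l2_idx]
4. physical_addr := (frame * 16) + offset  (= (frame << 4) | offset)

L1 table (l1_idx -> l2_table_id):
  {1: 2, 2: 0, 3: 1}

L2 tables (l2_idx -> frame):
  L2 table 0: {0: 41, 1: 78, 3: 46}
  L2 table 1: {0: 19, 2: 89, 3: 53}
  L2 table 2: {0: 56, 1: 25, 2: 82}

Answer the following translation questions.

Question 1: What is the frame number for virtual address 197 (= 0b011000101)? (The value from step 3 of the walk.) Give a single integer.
vaddr = 197: l1_idx=3, l2_idx=0
L1[3] = 1; L2[1][0] = 19

Answer: 19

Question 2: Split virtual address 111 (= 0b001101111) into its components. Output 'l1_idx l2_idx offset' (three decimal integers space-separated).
vaddr = 111 = 0b001101111
  top 3 bits -> l1_idx = 1
  next 2 bits -> l2_idx = 2
  bottom 4 bits -> offset = 15

Answer: 1 2 15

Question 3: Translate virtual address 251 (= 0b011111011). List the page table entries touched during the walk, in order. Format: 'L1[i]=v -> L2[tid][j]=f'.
Answer: L1[3]=1 -> L2[1][3]=53

Derivation:
vaddr = 251 = 0b011111011
Split: l1_idx=3, l2_idx=3, offset=11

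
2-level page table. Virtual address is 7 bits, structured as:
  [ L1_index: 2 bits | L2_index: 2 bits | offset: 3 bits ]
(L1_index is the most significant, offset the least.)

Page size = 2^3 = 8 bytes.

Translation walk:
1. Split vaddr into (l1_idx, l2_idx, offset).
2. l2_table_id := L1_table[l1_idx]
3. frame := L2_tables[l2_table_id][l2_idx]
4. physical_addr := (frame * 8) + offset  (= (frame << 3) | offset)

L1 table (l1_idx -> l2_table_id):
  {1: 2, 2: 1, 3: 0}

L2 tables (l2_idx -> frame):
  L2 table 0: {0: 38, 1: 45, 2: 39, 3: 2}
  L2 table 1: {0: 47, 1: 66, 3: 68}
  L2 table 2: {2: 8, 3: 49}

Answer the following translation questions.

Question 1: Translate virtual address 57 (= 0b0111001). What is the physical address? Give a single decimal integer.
vaddr = 57 = 0b0111001
Split: l1_idx=1, l2_idx=3, offset=1
L1[1] = 2
L2[2][3] = 49
paddr = 49 * 8 + 1 = 393

Answer: 393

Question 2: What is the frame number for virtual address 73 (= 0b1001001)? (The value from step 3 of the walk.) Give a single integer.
Answer: 66

Derivation:
vaddr = 73: l1_idx=2, l2_idx=1
L1[2] = 1; L2[1][1] = 66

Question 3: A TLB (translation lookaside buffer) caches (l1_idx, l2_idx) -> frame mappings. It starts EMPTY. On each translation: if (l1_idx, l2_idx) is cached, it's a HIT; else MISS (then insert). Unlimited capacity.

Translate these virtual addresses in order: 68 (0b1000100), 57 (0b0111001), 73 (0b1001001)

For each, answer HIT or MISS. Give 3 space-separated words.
vaddr=68: (2,0) not in TLB -> MISS, insert
vaddr=57: (1,3) not in TLB -> MISS, insert
vaddr=73: (2,1) not in TLB -> MISS, insert

Answer: MISS MISS MISS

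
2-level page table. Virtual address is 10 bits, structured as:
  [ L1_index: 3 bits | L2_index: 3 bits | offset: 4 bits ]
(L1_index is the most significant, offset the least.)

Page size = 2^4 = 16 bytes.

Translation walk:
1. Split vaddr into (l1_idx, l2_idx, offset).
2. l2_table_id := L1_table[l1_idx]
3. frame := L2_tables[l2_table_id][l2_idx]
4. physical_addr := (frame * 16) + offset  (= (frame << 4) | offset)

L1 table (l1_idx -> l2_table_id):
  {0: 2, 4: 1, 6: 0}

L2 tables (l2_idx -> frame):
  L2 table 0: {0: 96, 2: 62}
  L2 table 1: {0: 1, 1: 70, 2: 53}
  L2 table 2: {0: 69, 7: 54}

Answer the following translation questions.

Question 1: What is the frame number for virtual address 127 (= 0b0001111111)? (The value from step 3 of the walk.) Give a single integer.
Answer: 54

Derivation:
vaddr = 127: l1_idx=0, l2_idx=7
L1[0] = 2; L2[2][7] = 54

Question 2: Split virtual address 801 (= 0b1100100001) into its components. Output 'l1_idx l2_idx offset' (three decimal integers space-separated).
Answer: 6 2 1

Derivation:
vaddr = 801 = 0b1100100001
  top 3 bits -> l1_idx = 6
  next 3 bits -> l2_idx = 2
  bottom 4 bits -> offset = 1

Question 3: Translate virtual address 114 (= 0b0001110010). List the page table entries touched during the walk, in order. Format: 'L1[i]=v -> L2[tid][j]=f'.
Answer: L1[0]=2 -> L2[2][7]=54

Derivation:
vaddr = 114 = 0b0001110010
Split: l1_idx=0, l2_idx=7, offset=2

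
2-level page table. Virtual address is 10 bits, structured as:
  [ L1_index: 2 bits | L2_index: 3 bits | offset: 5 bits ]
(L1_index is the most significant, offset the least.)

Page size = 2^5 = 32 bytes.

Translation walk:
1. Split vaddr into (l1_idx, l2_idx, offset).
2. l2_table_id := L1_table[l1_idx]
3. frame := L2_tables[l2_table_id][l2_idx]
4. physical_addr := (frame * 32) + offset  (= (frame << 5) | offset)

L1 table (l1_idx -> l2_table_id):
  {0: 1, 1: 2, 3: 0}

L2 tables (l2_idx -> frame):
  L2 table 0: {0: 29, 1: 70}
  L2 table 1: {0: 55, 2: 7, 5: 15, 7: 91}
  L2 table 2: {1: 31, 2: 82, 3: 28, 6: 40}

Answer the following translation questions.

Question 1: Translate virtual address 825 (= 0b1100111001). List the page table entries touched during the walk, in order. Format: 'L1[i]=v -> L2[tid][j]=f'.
vaddr = 825 = 0b1100111001
Split: l1_idx=3, l2_idx=1, offset=25

Answer: L1[3]=0 -> L2[0][1]=70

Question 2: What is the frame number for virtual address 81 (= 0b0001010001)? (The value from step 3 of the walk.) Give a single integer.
vaddr = 81: l1_idx=0, l2_idx=2
L1[0] = 1; L2[1][2] = 7

Answer: 7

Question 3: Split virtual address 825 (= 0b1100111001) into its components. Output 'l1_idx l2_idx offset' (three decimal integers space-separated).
vaddr = 825 = 0b1100111001
  top 2 bits -> l1_idx = 3
  next 3 bits -> l2_idx = 1
  bottom 5 bits -> offset = 25

Answer: 3 1 25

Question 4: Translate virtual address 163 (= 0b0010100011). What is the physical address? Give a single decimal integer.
Answer: 483

Derivation:
vaddr = 163 = 0b0010100011
Split: l1_idx=0, l2_idx=5, offset=3
L1[0] = 1
L2[1][5] = 15
paddr = 15 * 32 + 3 = 483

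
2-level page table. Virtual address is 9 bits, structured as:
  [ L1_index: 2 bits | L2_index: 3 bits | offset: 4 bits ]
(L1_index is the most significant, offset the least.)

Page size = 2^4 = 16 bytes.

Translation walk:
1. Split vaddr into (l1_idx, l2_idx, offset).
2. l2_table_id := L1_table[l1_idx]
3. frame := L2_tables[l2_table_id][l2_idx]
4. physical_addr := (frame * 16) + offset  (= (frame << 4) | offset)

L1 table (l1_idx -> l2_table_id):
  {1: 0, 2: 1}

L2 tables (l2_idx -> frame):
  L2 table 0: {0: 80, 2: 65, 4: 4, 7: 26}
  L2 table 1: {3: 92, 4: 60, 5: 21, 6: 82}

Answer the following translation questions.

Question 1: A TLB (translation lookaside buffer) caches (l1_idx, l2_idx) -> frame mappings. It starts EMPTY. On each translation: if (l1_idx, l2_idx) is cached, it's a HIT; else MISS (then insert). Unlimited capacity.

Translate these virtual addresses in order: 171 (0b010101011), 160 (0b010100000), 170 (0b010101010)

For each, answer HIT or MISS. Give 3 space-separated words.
Answer: MISS HIT HIT

Derivation:
vaddr=171: (1,2) not in TLB -> MISS, insert
vaddr=160: (1,2) in TLB -> HIT
vaddr=170: (1,2) in TLB -> HIT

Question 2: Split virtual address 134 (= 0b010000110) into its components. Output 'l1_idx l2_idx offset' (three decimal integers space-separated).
Answer: 1 0 6

Derivation:
vaddr = 134 = 0b010000110
  top 2 bits -> l1_idx = 1
  next 3 bits -> l2_idx = 0
  bottom 4 bits -> offset = 6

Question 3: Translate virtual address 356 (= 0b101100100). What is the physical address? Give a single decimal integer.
vaddr = 356 = 0b101100100
Split: l1_idx=2, l2_idx=6, offset=4
L1[2] = 1
L2[1][6] = 82
paddr = 82 * 16 + 4 = 1316

Answer: 1316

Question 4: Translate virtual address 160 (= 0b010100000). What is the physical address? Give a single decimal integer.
vaddr = 160 = 0b010100000
Split: l1_idx=1, l2_idx=2, offset=0
L1[1] = 0
L2[0][2] = 65
paddr = 65 * 16 + 0 = 1040

Answer: 1040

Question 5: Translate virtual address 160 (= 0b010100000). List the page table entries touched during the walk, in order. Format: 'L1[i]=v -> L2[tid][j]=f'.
Answer: L1[1]=0 -> L2[0][2]=65

Derivation:
vaddr = 160 = 0b010100000
Split: l1_idx=1, l2_idx=2, offset=0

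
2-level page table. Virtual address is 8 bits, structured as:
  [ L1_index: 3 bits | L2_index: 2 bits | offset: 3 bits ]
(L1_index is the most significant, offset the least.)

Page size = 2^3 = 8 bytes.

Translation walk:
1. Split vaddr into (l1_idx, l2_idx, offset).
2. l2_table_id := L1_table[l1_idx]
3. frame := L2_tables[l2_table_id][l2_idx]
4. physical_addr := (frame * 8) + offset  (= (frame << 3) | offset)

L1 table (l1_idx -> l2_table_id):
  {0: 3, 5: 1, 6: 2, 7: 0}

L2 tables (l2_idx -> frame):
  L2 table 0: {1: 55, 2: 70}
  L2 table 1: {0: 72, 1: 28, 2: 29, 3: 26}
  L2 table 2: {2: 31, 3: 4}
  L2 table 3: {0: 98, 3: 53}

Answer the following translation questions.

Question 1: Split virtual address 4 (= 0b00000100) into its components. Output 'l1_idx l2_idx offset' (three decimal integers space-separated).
vaddr = 4 = 0b00000100
  top 3 bits -> l1_idx = 0
  next 2 bits -> l2_idx = 0
  bottom 3 bits -> offset = 4

Answer: 0 0 4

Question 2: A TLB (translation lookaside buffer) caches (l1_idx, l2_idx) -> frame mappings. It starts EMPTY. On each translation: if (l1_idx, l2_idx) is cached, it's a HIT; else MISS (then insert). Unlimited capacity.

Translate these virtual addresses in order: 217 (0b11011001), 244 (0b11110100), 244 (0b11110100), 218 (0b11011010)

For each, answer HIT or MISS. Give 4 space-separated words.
Answer: MISS MISS HIT HIT

Derivation:
vaddr=217: (6,3) not in TLB -> MISS, insert
vaddr=244: (7,2) not in TLB -> MISS, insert
vaddr=244: (7,2) in TLB -> HIT
vaddr=218: (6,3) in TLB -> HIT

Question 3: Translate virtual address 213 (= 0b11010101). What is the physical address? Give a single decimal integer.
vaddr = 213 = 0b11010101
Split: l1_idx=6, l2_idx=2, offset=5
L1[6] = 2
L2[2][2] = 31
paddr = 31 * 8 + 5 = 253

Answer: 253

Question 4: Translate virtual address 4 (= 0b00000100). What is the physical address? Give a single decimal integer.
Answer: 788

Derivation:
vaddr = 4 = 0b00000100
Split: l1_idx=0, l2_idx=0, offset=4
L1[0] = 3
L2[3][0] = 98
paddr = 98 * 8 + 4 = 788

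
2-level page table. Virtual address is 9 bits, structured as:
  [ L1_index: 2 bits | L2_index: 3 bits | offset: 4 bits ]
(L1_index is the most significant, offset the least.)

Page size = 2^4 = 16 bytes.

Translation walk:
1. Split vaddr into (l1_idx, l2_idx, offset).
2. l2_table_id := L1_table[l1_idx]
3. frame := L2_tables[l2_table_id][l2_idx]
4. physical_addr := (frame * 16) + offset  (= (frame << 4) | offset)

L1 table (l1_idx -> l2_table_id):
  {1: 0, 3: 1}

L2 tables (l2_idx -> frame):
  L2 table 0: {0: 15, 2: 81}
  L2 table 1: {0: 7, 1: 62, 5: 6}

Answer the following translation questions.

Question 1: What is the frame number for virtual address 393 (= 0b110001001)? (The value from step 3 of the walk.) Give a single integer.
Answer: 7

Derivation:
vaddr = 393: l1_idx=3, l2_idx=0
L1[3] = 1; L2[1][0] = 7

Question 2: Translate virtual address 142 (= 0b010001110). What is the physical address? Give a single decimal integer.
vaddr = 142 = 0b010001110
Split: l1_idx=1, l2_idx=0, offset=14
L1[1] = 0
L2[0][0] = 15
paddr = 15 * 16 + 14 = 254

Answer: 254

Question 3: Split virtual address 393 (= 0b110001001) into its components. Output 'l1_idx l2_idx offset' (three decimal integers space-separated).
Answer: 3 0 9

Derivation:
vaddr = 393 = 0b110001001
  top 2 bits -> l1_idx = 3
  next 3 bits -> l2_idx = 0
  bottom 4 bits -> offset = 9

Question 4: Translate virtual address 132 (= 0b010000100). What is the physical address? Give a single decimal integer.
Answer: 244

Derivation:
vaddr = 132 = 0b010000100
Split: l1_idx=1, l2_idx=0, offset=4
L1[1] = 0
L2[0][0] = 15
paddr = 15 * 16 + 4 = 244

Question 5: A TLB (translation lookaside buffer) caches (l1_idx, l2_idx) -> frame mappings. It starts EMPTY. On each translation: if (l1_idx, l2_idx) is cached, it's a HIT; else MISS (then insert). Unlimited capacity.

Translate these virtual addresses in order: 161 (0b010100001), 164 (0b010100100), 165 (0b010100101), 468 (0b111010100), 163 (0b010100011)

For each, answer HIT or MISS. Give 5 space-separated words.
Answer: MISS HIT HIT MISS HIT

Derivation:
vaddr=161: (1,2) not in TLB -> MISS, insert
vaddr=164: (1,2) in TLB -> HIT
vaddr=165: (1,2) in TLB -> HIT
vaddr=468: (3,5) not in TLB -> MISS, insert
vaddr=163: (1,2) in TLB -> HIT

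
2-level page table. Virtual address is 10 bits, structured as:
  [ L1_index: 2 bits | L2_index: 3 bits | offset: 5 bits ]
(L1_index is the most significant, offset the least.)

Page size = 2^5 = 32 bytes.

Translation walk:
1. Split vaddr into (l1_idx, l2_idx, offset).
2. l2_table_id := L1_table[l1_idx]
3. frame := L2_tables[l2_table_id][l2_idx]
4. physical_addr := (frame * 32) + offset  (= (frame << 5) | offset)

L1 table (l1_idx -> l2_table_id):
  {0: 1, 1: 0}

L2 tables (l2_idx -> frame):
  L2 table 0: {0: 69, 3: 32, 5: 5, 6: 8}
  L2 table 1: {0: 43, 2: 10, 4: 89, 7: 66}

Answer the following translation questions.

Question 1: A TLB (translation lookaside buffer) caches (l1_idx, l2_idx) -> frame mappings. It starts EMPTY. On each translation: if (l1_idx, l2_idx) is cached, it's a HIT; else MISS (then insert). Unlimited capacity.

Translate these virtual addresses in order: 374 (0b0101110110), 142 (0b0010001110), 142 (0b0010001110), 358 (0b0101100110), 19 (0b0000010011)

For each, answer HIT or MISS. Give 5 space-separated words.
Answer: MISS MISS HIT HIT MISS

Derivation:
vaddr=374: (1,3) not in TLB -> MISS, insert
vaddr=142: (0,4) not in TLB -> MISS, insert
vaddr=142: (0,4) in TLB -> HIT
vaddr=358: (1,3) in TLB -> HIT
vaddr=19: (0,0) not in TLB -> MISS, insert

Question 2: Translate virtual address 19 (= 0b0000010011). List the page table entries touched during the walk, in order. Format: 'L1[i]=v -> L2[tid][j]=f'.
vaddr = 19 = 0b0000010011
Split: l1_idx=0, l2_idx=0, offset=19

Answer: L1[0]=1 -> L2[1][0]=43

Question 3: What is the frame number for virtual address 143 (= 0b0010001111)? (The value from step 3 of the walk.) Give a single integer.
Answer: 89

Derivation:
vaddr = 143: l1_idx=0, l2_idx=4
L1[0] = 1; L2[1][4] = 89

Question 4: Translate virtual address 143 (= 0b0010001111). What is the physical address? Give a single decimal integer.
Answer: 2863

Derivation:
vaddr = 143 = 0b0010001111
Split: l1_idx=0, l2_idx=4, offset=15
L1[0] = 1
L2[1][4] = 89
paddr = 89 * 32 + 15 = 2863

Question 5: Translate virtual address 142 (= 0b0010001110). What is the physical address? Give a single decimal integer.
Answer: 2862

Derivation:
vaddr = 142 = 0b0010001110
Split: l1_idx=0, l2_idx=4, offset=14
L1[0] = 1
L2[1][4] = 89
paddr = 89 * 32 + 14 = 2862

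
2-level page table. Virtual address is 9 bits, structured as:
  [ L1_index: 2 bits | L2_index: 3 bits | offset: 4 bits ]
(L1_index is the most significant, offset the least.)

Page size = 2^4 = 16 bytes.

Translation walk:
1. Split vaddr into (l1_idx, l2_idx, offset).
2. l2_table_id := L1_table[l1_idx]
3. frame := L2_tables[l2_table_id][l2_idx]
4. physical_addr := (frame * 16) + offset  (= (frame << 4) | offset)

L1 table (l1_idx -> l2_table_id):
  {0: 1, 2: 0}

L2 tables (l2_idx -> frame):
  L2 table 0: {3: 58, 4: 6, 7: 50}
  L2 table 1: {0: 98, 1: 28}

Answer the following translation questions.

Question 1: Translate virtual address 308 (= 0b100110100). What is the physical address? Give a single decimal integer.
vaddr = 308 = 0b100110100
Split: l1_idx=2, l2_idx=3, offset=4
L1[2] = 0
L2[0][3] = 58
paddr = 58 * 16 + 4 = 932

Answer: 932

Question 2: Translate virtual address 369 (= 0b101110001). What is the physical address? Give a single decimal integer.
vaddr = 369 = 0b101110001
Split: l1_idx=2, l2_idx=7, offset=1
L1[2] = 0
L2[0][7] = 50
paddr = 50 * 16 + 1 = 801

Answer: 801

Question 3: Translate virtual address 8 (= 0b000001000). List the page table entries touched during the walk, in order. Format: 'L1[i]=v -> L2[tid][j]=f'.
vaddr = 8 = 0b000001000
Split: l1_idx=0, l2_idx=0, offset=8

Answer: L1[0]=1 -> L2[1][0]=98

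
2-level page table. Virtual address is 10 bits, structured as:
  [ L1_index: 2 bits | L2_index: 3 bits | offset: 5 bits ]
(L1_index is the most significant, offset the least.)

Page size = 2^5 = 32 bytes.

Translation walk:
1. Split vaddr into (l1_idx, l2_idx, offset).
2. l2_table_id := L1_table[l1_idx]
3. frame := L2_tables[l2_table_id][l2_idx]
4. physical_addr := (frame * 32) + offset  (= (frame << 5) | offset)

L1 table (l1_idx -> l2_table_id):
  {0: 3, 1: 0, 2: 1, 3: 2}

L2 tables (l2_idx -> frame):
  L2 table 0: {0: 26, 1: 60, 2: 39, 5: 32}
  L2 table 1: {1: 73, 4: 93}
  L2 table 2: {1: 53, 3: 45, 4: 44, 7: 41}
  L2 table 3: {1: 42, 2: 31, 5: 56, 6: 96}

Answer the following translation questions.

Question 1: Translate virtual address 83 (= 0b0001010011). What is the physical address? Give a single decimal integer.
vaddr = 83 = 0b0001010011
Split: l1_idx=0, l2_idx=2, offset=19
L1[0] = 3
L2[3][2] = 31
paddr = 31 * 32 + 19 = 1011

Answer: 1011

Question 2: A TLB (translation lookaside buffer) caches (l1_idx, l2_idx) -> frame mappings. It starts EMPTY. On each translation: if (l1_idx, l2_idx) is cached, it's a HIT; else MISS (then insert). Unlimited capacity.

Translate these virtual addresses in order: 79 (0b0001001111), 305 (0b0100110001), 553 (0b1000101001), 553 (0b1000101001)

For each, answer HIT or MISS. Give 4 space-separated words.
Answer: MISS MISS MISS HIT

Derivation:
vaddr=79: (0,2) not in TLB -> MISS, insert
vaddr=305: (1,1) not in TLB -> MISS, insert
vaddr=553: (2,1) not in TLB -> MISS, insert
vaddr=553: (2,1) in TLB -> HIT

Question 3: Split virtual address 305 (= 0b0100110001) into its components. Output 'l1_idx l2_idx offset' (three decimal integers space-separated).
Answer: 1 1 17

Derivation:
vaddr = 305 = 0b0100110001
  top 2 bits -> l1_idx = 1
  next 3 bits -> l2_idx = 1
  bottom 5 bits -> offset = 17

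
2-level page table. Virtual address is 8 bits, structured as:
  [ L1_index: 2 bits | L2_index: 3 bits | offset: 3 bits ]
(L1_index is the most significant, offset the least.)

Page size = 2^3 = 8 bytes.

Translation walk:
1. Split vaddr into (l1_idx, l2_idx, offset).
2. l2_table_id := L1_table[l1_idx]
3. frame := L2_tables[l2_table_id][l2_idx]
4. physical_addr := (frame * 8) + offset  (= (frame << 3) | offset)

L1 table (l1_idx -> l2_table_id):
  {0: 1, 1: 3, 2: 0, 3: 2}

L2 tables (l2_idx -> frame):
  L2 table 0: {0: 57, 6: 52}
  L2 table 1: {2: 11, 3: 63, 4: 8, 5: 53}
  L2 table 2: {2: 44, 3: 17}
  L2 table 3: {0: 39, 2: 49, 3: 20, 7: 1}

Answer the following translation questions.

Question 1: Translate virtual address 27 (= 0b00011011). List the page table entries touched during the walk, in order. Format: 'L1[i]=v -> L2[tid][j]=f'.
Answer: L1[0]=1 -> L2[1][3]=63

Derivation:
vaddr = 27 = 0b00011011
Split: l1_idx=0, l2_idx=3, offset=3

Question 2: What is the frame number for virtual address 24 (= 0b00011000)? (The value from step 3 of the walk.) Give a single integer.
Answer: 63

Derivation:
vaddr = 24: l1_idx=0, l2_idx=3
L1[0] = 1; L2[1][3] = 63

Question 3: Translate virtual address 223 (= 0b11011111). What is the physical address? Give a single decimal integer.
Answer: 143

Derivation:
vaddr = 223 = 0b11011111
Split: l1_idx=3, l2_idx=3, offset=7
L1[3] = 2
L2[2][3] = 17
paddr = 17 * 8 + 7 = 143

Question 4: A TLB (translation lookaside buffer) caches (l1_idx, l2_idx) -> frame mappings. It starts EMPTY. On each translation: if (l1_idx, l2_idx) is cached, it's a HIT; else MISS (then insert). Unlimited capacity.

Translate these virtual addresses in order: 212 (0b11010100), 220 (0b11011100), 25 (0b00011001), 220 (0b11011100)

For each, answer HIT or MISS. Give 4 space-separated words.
Answer: MISS MISS MISS HIT

Derivation:
vaddr=212: (3,2) not in TLB -> MISS, insert
vaddr=220: (3,3) not in TLB -> MISS, insert
vaddr=25: (0,3) not in TLB -> MISS, insert
vaddr=220: (3,3) in TLB -> HIT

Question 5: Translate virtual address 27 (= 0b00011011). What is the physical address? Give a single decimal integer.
Answer: 507

Derivation:
vaddr = 27 = 0b00011011
Split: l1_idx=0, l2_idx=3, offset=3
L1[0] = 1
L2[1][3] = 63
paddr = 63 * 8 + 3 = 507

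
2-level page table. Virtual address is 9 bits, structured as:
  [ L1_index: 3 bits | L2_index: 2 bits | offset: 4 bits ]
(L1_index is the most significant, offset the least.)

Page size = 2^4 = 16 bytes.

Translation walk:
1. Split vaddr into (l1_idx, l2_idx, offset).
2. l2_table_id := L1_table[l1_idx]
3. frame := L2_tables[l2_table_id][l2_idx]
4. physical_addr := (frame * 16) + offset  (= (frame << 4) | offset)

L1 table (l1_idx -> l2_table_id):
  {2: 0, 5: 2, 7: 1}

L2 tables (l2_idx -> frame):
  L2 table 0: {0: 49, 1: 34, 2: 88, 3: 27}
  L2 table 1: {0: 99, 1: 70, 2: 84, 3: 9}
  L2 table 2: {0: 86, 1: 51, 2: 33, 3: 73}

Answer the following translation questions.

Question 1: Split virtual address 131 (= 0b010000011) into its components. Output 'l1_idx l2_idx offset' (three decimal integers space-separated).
Answer: 2 0 3

Derivation:
vaddr = 131 = 0b010000011
  top 3 bits -> l1_idx = 2
  next 2 bits -> l2_idx = 0
  bottom 4 bits -> offset = 3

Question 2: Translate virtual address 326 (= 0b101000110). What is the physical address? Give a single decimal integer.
Answer: 1382

Derivation:
vaddr = 326 = 0b101000110
Split: l1_idx=5, l2_idx=0, offset=6
L1[5] = 2
L2[2][0] = 86
paddr = 86 * 16 + 6 = 1382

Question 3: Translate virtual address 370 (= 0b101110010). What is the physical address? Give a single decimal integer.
vaddr = 370 = 0b101110010
Split: l1_idx=5, l2_idx=3, offset=2
L1[5] = 2
L2[2][3] = 73
paddr = 73 * 16 + 2 = 1170

Answer: 1170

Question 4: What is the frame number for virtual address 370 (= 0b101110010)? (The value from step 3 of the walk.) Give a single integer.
vaddr = 370: l1_idx=5, l2_idx=3
L1[5] = 2; L2[2][3] = 73

Answer: 73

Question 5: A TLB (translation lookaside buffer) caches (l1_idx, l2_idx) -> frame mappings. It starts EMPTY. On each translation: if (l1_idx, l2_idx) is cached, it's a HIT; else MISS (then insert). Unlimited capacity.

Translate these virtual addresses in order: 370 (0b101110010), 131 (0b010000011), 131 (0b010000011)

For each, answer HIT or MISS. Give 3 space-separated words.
Answer: MISS MISS HIT

Derivation:
vaddr=370: (5,3) not in TLB -> MISS, insert
vaddr=131: (2,0) not in TLB -> MISS, insert
vaddr=131: (2,0) in TLB -> HIT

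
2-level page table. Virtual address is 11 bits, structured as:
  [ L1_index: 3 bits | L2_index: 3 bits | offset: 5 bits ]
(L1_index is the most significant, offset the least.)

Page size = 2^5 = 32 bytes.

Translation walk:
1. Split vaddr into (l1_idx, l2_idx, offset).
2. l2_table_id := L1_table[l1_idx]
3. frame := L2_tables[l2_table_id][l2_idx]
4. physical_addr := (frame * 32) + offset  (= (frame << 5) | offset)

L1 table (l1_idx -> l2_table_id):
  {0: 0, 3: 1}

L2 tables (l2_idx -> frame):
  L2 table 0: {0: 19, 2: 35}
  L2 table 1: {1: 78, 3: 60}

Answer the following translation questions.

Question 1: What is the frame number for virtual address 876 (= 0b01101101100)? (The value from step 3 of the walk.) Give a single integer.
Answer: 60

Derivation:
vaddr = 876: l1_idx=3, l2_idx=3
L1[3] = 1; L2[1][3] = 60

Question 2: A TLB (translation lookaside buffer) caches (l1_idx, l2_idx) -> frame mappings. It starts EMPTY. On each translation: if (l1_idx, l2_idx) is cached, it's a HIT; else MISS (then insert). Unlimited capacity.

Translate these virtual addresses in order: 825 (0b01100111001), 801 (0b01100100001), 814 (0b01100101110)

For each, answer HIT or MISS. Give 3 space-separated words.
vaddr=825: (3,1) not in TLB -> MISS, insert
vaddr=801: (3,1) in TLB -> HIT
vaddr=814: (3,1) in TLB -> HIT

Answer: MISS HIT HIT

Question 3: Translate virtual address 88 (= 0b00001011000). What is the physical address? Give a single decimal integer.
Answer: 1144

Derivation:
vaddr = 88 = 0b00001011000
Split: l1_idx=0, l2_idx=2, offset=24
L1[0] = 0
L2[0][2] = 35
paddr = 35 * 32 + 24 = 1144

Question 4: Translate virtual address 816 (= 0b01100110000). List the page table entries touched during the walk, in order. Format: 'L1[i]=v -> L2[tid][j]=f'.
vaddr = 816 = 0b01100110000
Split: l1_idx=3, l2_idx=1, offset=16

Answer: L1[3]=1 -> L2[1][1]=78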